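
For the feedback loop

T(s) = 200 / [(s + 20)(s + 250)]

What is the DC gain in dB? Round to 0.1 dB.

-28.0 dB

T(0) = 200 / (20·250) = 0.04
20 log₁₀(0.04) ≈ -27.96 dB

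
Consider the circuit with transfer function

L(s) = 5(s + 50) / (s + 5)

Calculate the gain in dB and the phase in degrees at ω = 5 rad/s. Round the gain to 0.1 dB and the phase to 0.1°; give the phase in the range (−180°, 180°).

At s = jω = j5:
zero (s+50): 50 + j5 → |·| = √(50²+5²) = √2525 ≈ 50.249, ∠ = arctan(5/50) ≈ 5.71°
pole (s+5): 5 + j5 → |·| = √(5²+5²) = √50 ≈ 7.0711, ∠ = arctan(5/5) ≈ 45.00°
|L| = 5 · 50.249 / 7.0711 ≈ 35.531
Gain = 20 log₁₀(35.531) ≈ 31.01 dB
∠L = 5.71° − 45.00° = -39.29°

31.0 dB, -39.3°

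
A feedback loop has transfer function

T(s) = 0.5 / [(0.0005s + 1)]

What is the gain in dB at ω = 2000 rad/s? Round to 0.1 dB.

-9.0 dB

At ω = 2000 rad/s:
pole (1 + j2000·0.0005) = 1 + j1 → |·| ≈ 1.4142, ∠ ≈ 45.00°
|T| = 0.5 · 1 / (1.4142) ≈ 0.35356
Gain = 20 log₁₀(0.35356) ≈ -9.03 dB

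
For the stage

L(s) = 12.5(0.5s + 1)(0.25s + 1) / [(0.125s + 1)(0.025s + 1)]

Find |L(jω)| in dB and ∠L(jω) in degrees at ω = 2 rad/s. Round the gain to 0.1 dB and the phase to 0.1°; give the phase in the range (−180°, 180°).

At ω = 2 rad/s:
zero (1 + j2·0.5) = 1 + j1 → |·| ≈ 1.4142, ∠ ≈ 45.00°
zero (1 + j2·0.25) = 1 + j0.5 → |·| ≈ 1.118, ∠ ≈ 26.57°
pole (1 + j2·0.125) = 1 + j0.25 → |·| ≈ 1.0308, ∠ ≈ 14.04°
pole (1 + j2·0.025) = 1 + j0.05 → |·| ≈ 1.0012, ∠ ≈ 2.86°
|L| = 12.5 · 1.4142 · 1.118 / (1.0308 · 1.0012) ≈ 19.15
Gain = 20 log₁₀(19.15) ≈ 25.64 dB
∠L = (45.00° + 26.57°) − (14.04° + 2.86°) = 54.67°

25.6 dB, 54.7°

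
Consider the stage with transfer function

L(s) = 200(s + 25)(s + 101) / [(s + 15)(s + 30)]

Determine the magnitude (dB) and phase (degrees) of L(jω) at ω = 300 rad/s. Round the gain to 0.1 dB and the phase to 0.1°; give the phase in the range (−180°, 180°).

At s = jω = j300:
zero (s+25): 25 + j300 → |·| = √(25²+300²) = √90625 ≈ 301.04, ∠ = arctan(300/25) ≈ 85.24°
zero (s+101): 101 + j300 → |·| = √(101²+300²) = √100201 ≈ 316.55, ∠ = arctan(300/101) ≈ 71.39°
pole (s+15): 15 + j300 → |·| = √(15²+300²) = √90225 ≈ 300.37, ∠ = arctan(300/15) ≈ 87.14°
pole (s+30): 30 + j300 → |·| = √(30²+300²) = √90900 ≈ 301.5, ∠ = arctan(300/30) ≈ 84.29°
|L| = 200 · 95294 / 90562 ≈ 210.45
Gain = 20 log₁₀(210.45) ≈ 46.46 dB
∠L = 156.63° − 171.43° = -14.80°

46.5 dB, -14.8°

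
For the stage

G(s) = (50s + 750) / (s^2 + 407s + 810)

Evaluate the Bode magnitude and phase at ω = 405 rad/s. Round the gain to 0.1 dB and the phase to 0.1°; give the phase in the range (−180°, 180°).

Substitute s = j405:
Numerator: 50(j405) + 750 = 750 + j20250
Denominator: (j405)^2 + 407(j405) + 810 = -163215 + j164835
|N| = √(750² + 20250²) ≈ 20264, ∠N ≈ 87.88°
|D| = √(163215² + 164835²) ≈ 2.3197e+05, ∠D ≈ 134.72°
|G| = 20264 / 2.3197e+05 ≈ 0.087356
Gain = 20 log₁₀(0.087356) ≈ -21.17 dB
∠G = 87.88° − 134.72° = -46.84°

-21.2 dB, -46.8°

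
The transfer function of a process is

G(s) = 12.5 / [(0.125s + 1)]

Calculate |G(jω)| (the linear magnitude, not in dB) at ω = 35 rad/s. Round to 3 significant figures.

2.79

At ω = 35 rad/s:
pole (1 + j35·0.125) = 1 + j4.375 → |·| ≈ 4.4878, ∠ ≈ 77.12°
|G| = 12.5 · 1 / (4.4878) ≈ 2.7853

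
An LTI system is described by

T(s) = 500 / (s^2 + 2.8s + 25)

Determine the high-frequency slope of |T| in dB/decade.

-40 dB/decade

Each pole contributes −20 dB/decade at high frequency; each zero contributes +20 dB/decade.
Net: 0 zero(s) − 2 pole(s) → -40 dB/decade.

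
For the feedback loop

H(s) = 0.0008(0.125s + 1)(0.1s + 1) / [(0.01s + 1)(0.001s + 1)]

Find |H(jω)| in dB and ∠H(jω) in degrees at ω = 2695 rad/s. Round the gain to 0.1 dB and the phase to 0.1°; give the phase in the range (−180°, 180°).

At ω = 2695 rad/s:
zero (1 + j2695·0.125) = 1 + j336.875 → |·| ≈ 336.88, ∠ ≈ 89.83°
zero (1 + j2695·0.1) = 1 + j269.5 → |·| ≈ 269.5, ∠ ≈ 89.79°
pole (1 + j2695·0.01) = 1 + j26.95 → |·| ≈ 26.969, ∠ ≈ 87.87°
pole (1 + j2695·0.001) = 1 + j2.695 → |·| ≈ 2.8745, ∠ ≈ 69.64°
|H| = 0.0008 · 336.88 · 269.5 / (26.969 · 2.8745) ≈ 0.93691
Gain = 20 log₁₀(0.93691) ≈ -0.57 dB
∠H = (89.83° + 89.79°) − (87.87° + 69.64°) = 22.11°

-0.6 dB, 22.1°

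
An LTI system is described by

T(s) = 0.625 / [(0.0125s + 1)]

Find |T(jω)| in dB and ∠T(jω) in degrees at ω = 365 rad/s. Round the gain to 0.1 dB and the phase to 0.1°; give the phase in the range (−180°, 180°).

-17.5 dB, -77.6°

At ω = 365 rad/s:
pole (1 + j365·0.0125) = 1 + j4.5625 → |·| ≈ 4.6708, ∠ ≈ 77.64°
|T| = 0.625 · 1 / (4.6708) ≈ 0.13381
Gain = 20 log₁₀(0.13381) ≈ -17.47 dB
∠T = (0°) − (77.64°) = -77.64°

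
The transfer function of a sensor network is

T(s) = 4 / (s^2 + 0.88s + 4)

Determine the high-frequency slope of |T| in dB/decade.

-40 dB/decade

Each pole contributes −20 dB/decade at high frequency; each zero contributes +20 dB/decade.
Net: 0 zero(s) − 2 pole(s) → -40 dB/decade.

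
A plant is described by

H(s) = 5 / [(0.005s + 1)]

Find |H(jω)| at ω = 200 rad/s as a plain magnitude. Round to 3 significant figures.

3.54

At ω = 200 rad/s:
pole (1 + j200·0.005) = 1 + j1 → |·| ≈ 1.4142, ∠ ≈ 45.00°
|H| = 5 · 1 / (1.4142) ≈ 3.5356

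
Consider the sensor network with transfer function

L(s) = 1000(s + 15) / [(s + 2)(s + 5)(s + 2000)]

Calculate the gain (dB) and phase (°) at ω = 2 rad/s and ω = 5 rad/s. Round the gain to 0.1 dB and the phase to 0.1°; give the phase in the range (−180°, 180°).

ω = 2: -6.1 dB, -59.3°; ω = 5: -13.7 dB, -94.9°

At s = jω = j2:
zero (s+15): 15 + j2 → |·| = √(15²+2²) = √229 ≈ 15.133, ∠ = arctan(2/15) ≈ 7.59°
pole (s+2): 2 + j2 → |·| = √(2²+2²) = √8 ≈ 2.8284, ∠ = arctan(2/2) ≈ 45.00°
pole (s+5): 5 + j2 → |·| = √(5²+2²) = √29 ≈ 5.3852, ∠ = arctan(2/5) ≈ 21.80°
pole (s+2000): 2000 + j2 → |·| = √(2000²+2²) = √4000004 ≈ 2000, ∠ = arctan(2/2000) ≈ 0.06°
|L| = 1000 · 15.133 / 30463 ≈ 0.49677
Gain = 20 log₁₀(0.49677) ≈ -6.08 dB
∠L = 7.59° − 66.86° = -59.27°

At s = jω = j5:
zero (s+15): 15 + j5 → |·| = √(15²+5²) = √250 ≈ 15.811, ∠ = arctan(5/15) ≈ 18.43°
pole (s+2): 2 + j5 → |·| = √(2²+5²) = √29 ≈ 5.3852, ∠ = arctan(5/2) ≈ 68.20°
pole (s+5): 5 + j5 → |·| = √(5²+5²) = √50 ≈ 7.0711, ∠ = arctan(5/5) ≈ 45.00°
pole (s+2000): 2000 + j5 → |·| = √(2000²+5²) = √4000025 ≈ 2000, ∠ = arctan(5/2000) ≈ 0.14°
|L| = 1000 · 15.811 / 76159 ≈ 0.20761
Gain = 20 log₁₀(0.20761) ≈ -13.66 dB
∠L = 18.43° − 113.34° = -94.91°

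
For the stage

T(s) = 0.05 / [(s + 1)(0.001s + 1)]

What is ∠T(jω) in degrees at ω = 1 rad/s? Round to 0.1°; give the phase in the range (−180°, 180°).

At ω = 1 rad/s:
pole (1 + j1·1) = 1 + j1 → |·| ≈ 1.4142, ∠ ≈ 45.00°
pole (1 + j1·0.001) = 1 + j0.001 → |·| ≈ 1, ∠ ≈ 0.06°
∠T = (0°) − (45.00° + 0.06°) = -45.06°

-45.1°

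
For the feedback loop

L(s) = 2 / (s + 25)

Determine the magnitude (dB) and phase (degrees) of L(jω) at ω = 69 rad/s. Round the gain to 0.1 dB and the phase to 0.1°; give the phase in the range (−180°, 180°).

-31.3 dB, -70.1°

At s = jω = j69:
pole (s+25): 25 + j69 → |·| = √(25²+69²) = √5386 ≈ 73.389, ∠ = arctan(69/25) ≈ 70.08°
|L| = 2 / 73.389 ≈ 0.027252
Gain = 20 log₁₀(0.027252) ≈ -31.29 dB
∠L = 0.00° − 70.08° = -70.08°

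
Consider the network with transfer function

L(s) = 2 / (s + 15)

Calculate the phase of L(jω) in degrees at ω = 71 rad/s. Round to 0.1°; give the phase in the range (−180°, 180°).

Substitute s = j71:
Numerator: 2 = 2 + j0
Denominator: (j71) + 15 = 15 + j71
|N| = √(2² + 0²) ≈ 2, ∠N ≈ 0.00°
|D| = √(15² + 71²) ≈ 72.567, ∠D ≈ 78.07°
∠L = 0.00° − 78.07° = -78.07°

-78.1°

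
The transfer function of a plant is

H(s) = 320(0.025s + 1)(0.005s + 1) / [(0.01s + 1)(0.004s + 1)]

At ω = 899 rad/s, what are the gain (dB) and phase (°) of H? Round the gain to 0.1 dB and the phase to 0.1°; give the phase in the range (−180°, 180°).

59.8 dB, 6.8°

At ω = 899 rad/s:
zero (1 + j899·0.025) = 1 + j22.475 → |·| ≈ 22.497, ∠ ≈ 87.45°
zero (1 + j899·0.005) = 1 + j4.495 → |·| ≈ 4.6049, ∠ ≈ 77.46°
pole (1 + j899·0.01) = 1 + j8.99 → |·| ≈ 9.0454, ∠ ≈ 83.65°
pole (1 + j899·0.004) = 1 + j3.596 → |·| ≈ 3.7325, ∠ ≈ 74.46°
|H| = 320 · 22.497 · 4.6049 / (9.0454 · 3.7325) ≈ 981.9
Gain = 20 log₁₀(981.9) ≈ 59.84 dB
∠H = (87.45° + 77.46°) − (83.65° + 74.46°) = 6.80°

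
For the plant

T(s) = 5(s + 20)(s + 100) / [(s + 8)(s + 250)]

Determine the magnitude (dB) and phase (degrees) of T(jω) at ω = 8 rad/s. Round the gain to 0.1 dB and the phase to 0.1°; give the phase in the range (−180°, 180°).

11.6 dB, -20.5°

At s = jω = j8:
zero (s+20): 20 + j8 → |·| = √(20²+8²) = √464 ≈ 21.541, ∠ = arctan(8/20) ≈ 21.80°
zero (s+100): 100 + j8 → |·| = √(100²+8²) = √10064 ≈ 100.32, ∠ = arctan(8/100) ≈ 4.57°
pole (s+8): 8 + j8 → |·| = √(8²+8²) = √128 ≈ 11.314, ∠ = arctan(8/8) ≈ 45.00°
pole (s+250): 250 + j8 → |·| = √(250²+8²) = √62564 ≈ 250.13, ∠ = arctan(8/250) ≈ 1.83°
|T| = 5 · 2161 / 2830 ≈ 3.818
Gain = 20 log₁₀(3.818) ≈ 11.64 dB
∠T = 26.37° − 46.83° = -20.46°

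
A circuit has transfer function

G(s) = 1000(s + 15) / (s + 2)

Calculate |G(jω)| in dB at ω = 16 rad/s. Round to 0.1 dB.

At s = jω = j16:
zero (s+15): 15 + j16 → |·| = √(15²+16²) = √481 ≈ 21.932, ∠ = arctan(16/15) ≈ 46.85°
pole (s+2): 2 + j16 → |·| = √(2²+16²) = √260 ≈ 16.125, ∠ = arctan(16/2) ≈ 82.87°
|G| = 1000 · 21.932 / 16.125 ≈ 1360.1
Gain = 20 log₁₀(1360.1) ≈ 62.67 dB

62.7 dB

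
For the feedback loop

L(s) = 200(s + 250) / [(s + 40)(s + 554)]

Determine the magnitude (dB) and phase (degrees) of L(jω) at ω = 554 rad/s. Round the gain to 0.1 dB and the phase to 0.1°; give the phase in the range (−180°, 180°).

-11.1 dB, -65.2°

At s = jω = j554:
zero (s+250): 250 + j554 → |·| = √(250²+554²) = √369416 ≈ 607.8, ∠ = arctan(554/250) ≈ 65.71°
pole (s+40): 40 + j554 → |·| = √(40²+554²) = √308516 ≈ 555.44, ∠ = arctan(554/40) ≈ 85.87°
pole (s+554): 554 + j554 → |·| = √(554²+554²) = √613832 ≈ 783.47, ∠ = arctan(554/554) ≈ 45.00°
|L| = 200 · 607.8 / 4.3517e+05 ≈ 0.27934
Gain = 20 log₁₀(0.27934) ≈ -11.08 dB
∠L = 65.71° − 130.87° = -65.16°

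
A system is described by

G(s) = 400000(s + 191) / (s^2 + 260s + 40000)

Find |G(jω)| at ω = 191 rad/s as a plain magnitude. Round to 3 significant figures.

2.17e+03

At s = jω = j191:
zero (s+191): 191 + j191 → |·| = √(191²+191²) = √72962 ≈ 270.11, ∠ = arctan(191/191) ≈ 45.00°
quadratic: (j191)² + 260·j191 + 40000 = 3519 + j49660 → |·| ≈ 49785, ∠ ≈ 85.95°
|G| = 400000 · 270.11 / 49785 ≈ 2170.2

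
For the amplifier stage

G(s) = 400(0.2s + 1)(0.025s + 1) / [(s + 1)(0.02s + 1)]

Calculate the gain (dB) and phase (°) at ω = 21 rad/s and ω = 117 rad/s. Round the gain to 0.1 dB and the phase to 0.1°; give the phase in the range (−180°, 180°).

At ω = 21 rad/s:
zero (1 + j21·0.2) = 1 + j4.2 → |·| ≈ 4.3174, ∠ ≈ 76.61°
zero (1 + j21·0.025) = 1 + j0.525 → |·| ≈ 1.1294, ∠ ≈ 27.70°
pole (1 + j21·1) = 1 + j21 → |·| ≈ 21.024, ∠ ≈ 87.27°
pole (1 + j21·0.02) = 1 + j0.42 → |·| ≈ 1.0846, ∠ ≈ 22.78°
|G| = 400 · 4.3174 · 1.1294 / (21.024 · 1.0846) ≈ 85.535
Gain = 20 log₁₀(85.535) ≈ 38.64 dB
∠G = (76.61° + 27.70°) − (87.27° + 22.78°) = -5.74°

At ω = 117 rad/s:
zero (1 + j117·0.2) = 1 + j23.4 → |·| ≈ 23.421, ∠ ≈ 87.55°
zero (1 + j117·0.025) = 1 + j2.925 → |·| ≈ 3.0912, ∠ ≈ 71.13°
pole (1 + j117·1) = 1 + j117 → |·| ≈ 117, ∠ ≈ 89.51°
pole (1 + j117·0.02) = 1 + j2.34 → |·| ≈ 2.5447, ∠ ≈ 66.86°
|G| = 400 · 23.421 · 3.0912 / (117 · 2.5447) ≈ 97.268
Gain = 20 log₁₀(97.268) ≈ 39.76 dB
∠G = (87.55° + 71.13°) − (89.51° + 66.86°) = 2.31°

ω = 21: 38.6 dB, -5.7°; ω = 117: 39.8 dB, 2.3°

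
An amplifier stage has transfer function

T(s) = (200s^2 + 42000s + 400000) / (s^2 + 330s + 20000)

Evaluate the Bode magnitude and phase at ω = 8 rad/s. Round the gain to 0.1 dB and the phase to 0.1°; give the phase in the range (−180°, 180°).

Substitute s = j8:
Numerator: 200(j8)^2 + 42000(j8) + 400000 = 387200 + j336000
Denominator: (j8)^2 + 330(j8) + 20000 = 19936 + j2640
|N| = √(387200² + 336000²) ≈ 5.1266e+05, ∠N ≈ 40.95°
|D| = √(19936² + 2640²) ≈ 20110, ∠D ≈ 7.54°
|T| = 5.1266e+05 / 20110 ≈ 25.493
Gain = 20 log₁₀(25.493) ≈ 28.13 dB
∠T = 40.95° − 7.54° = 33.41°

28.1 dB, 33.4°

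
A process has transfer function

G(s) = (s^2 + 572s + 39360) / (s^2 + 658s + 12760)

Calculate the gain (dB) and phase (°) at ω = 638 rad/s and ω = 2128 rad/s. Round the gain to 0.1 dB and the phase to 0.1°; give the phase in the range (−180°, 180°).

Substitute s = j638:
Numerator: (j638)^2 + 572(j638) + 39360 = -367684 + j364936
Denominator: (j638)^2 + 658(j638) + 12760 = -394284 + j419804
|N| = √(367684² + 364936²) ≈ 5.1804e+05, ∠N ≈ 135.21°
|D| = √(394284² + 419804²) ≈ 5.7593e+05, ∠D ≈ 133.20°
|G| = 5.1804e+05 / 5.7593e+05 ≈ 0.89948
Gain = 20 log₁₀(0.89948) ≈ -0.92 dB
∠G = 135.21° − 133.20° = 2.01°

Substitute s = j2128:
Numerator: (j2128)^2 + 572(j2128) + 39360 = -4489024 + j1217216
Denominator: (j2128)^2 + 658(j2128) + 12760 = -4515624 + j1400224
|N| = √(4489024² + 1217216²) ≈ 4.6511e+06, ∠N ≈ 164.83°
|D| = √(4515624² + 1400224²) ≈ 4.7277e+06, ∠D ≈ 162.77°
|G| = 4.6511e+06 / 4.7277e+06 ≈ 0.9838
Gain = 20 log₁₀(0.9838) ≈ -0.14 dB
∠G = 164.83° − 162.77° = 2.06°

ω = 638: -0.9 dB, 2.0°; ω = 2128: -0.1 dB, 2.1°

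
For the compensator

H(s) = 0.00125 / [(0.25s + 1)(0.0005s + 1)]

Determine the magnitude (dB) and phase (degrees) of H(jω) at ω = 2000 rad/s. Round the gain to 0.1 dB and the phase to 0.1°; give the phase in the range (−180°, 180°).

At ω = 2000 rad/s:
pole (1 + j2000·0.25) = 1 + j500 → |·| ≈ 500, ∠ ≈ 89.89°
pole (1 + j2000·0.0005) = 1 + j1 → |·| ≈ 1.4142, ∠ ≈ 45.00°
|H| = 0.00125 · 1 / (500 · 1.4142) ≈ 1.7678e-06
Gain = 20 log₁₀(1.7678e-06) ≈ -115.05 dB
∠H = (0°) − (89.89° + 45.00°) = -134.89°

-115.1 dB, -134.9°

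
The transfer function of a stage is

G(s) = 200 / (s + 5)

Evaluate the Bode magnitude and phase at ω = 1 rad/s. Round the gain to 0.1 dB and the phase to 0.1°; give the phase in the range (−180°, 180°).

31.9 dB, -11.3°

At s = jω = j1:
pole (s+5): 5 + j1 → |·| = √(5²+1²) = √26 ≈ 5.099, ∠ = arctan(1/5) ≈ 11.31°
|G| = 200 / 5.099 ≈ 39.223
Gain = 20 log₁₀(39.223) ≈ 31.87 dB
∠G = 0.00° − 11.31° = -11.31°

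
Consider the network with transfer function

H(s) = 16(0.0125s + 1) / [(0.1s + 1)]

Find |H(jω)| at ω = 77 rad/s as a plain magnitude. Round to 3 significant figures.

2.86

At ω = 77 rad/s:
zero (1 + j77·0.0125) = 1 + j0.9625 → |·| ≈ 1.388, ∠ ≈ 43.91°
pole (1 + j77·0.1) = 1 + j7.7 → |·| ≈ 7.7647, ∠ ≈ 82.60°
|H| = 16 · 1.388 / (7.7647) ≈ 2.8601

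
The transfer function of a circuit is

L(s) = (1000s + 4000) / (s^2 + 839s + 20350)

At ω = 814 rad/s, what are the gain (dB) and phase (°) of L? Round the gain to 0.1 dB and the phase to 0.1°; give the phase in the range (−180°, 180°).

-1.2 dB, -43.5°

Substitute s = j814:
Numerator: 1000(j814) + 4000 = 4000 + j814000
Denominator: (j814)^2 + 839(j814) + 20350 = -642246 + j682946
|N| = √(4000² + 814000²) ≈ 8.1401e+05, ∠N ≈ 89.72°
|D| = √(642246² + 682946²) ≈ 9.3749e+05, ∠D ≈ 133.24°
|L| = 8.1401e+05 / 9.3749e+05 ≈ 0.86829
Gain = 20 log₁₀(0.86829) ≈ -1.23 dB
∠L = 89.72° − 133.24° = -43.52°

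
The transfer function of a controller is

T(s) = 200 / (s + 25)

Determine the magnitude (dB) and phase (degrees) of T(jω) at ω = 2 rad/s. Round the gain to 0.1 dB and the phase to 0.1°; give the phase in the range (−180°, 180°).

18.0 dB, -4.6°

Substitute s = j2:
Numerator: 200 = 200 + j0
Denominator: (j2) + 25 = 25 + j2
|N| = √(200² + 0²) ≈ 200, ∠N ≈ 0.00°
|D| = √(25² + 2²) ≈ 25.08, ∠D ≈ 4.57°
|T| = 200 / 25.08 ≈ 7.9745
Gain = 20 log₁₀(7.9745) ≈ 18.03 dB
∠T = 0.00° − 4.57° = -4.57°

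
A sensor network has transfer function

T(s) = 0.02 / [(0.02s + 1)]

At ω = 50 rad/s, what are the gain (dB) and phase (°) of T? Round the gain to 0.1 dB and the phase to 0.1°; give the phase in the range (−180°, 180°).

-37.0 dB, -45.0°

At ω = 50 rad/s:
pole (1 + j50·0.02) = 1 + j1 → |·| ≈ 1.4142, ∠ ≈ 45.00°
|T| = 0.02 · 1 / (1.4142) ≈ 0.014142
Gain = 20 log₁₀(0.014142) ≈ -36.99 dB
∠T = (0°) − (45.00°) = -45.00°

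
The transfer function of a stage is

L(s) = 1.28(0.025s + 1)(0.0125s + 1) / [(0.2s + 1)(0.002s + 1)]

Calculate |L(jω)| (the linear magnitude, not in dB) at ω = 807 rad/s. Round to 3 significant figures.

0.855

At ω = 807 rad/s:
zero (1 + j807·0.025) = 1 + j20.175 → |·| ≈ 20.2, ∠ ≈ 87.16°
zero (1 + j807·0.0125) = 1 + j10.0875 → |·| ≈ 10.137, ∠ ≈ 84.34°
pole (1 + j807·0.2) = 1 + j161.4 → |·| ≈ 161.4, ∠ ≈ 89.65°
pole (1 + j807·0.002) = 1 + j1.614 → |·| ≈ 1.8987, ∠ ≈ 58.22°
|L| = 1.28 · 20.2 · 10.137 / (161.4 · 1.8987) ≈ 0.85529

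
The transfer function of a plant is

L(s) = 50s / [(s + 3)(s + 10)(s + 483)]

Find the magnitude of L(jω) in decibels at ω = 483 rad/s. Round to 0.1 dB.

At s = jω = j483:
zero at origin: s = j483 → |·| = 483, ∠ = 90.00°
pole (s+3): 3 + j483 → |·| = √(3²+483²) = √233298 ≈ 483.01, ∠ = arctan(483/3) ≈ 89.64°
pole (s+10): 10 + j483 → |·| = √(10²+483²) = √233389 ≈ 483.1, ∠ = arctan(483/10) ≈ 88.81°
pole (s+483): 483 + j483 → |·| = √(483²+483²) = √466578 ≈ 683.07, ∠ = arctan(483/483) ≈ 45.00°
|L| = 50 · 483 / 1.5939e+08 ≈ 0.00015152
Gain = 20 log₁₀(0.00015152) ≈ -76.39 dB

-76.4 dB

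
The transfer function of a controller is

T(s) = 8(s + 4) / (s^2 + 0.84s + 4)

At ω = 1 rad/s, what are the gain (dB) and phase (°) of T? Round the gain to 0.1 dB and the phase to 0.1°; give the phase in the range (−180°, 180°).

At s = jω = j1:
zero (s+4): 4 + j1 → |·| = √(4²+1²) = √17 ≈ 4.1231, ∠ = arctan(1/4) ≈ 14.04°
quadratic: (j1)² + 0.84·j1 + 4 = 3 + j0.84 → |·| ≈ 3.1154, ∠ ≈ 15.64°
|T| = 8 · 4.1231 / 3.1154 ≈ 10.588
Gain = 20 log₁₀(10.588) ≈ 20.50 dB
∠T = 14.04° − 15.64° = -1.60°

20.5 dB, -1.6°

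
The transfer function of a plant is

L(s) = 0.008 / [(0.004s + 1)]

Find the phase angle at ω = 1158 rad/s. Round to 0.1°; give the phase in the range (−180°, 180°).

At ω = 1158 rad/s:
pole (1 + j1158·0.004) = 1 + j4.632 → |·| ≈ 4.7387, ∠ ≈ 77.82°
∠L = (0°) − (77.82°) = -77.82°

-77.8°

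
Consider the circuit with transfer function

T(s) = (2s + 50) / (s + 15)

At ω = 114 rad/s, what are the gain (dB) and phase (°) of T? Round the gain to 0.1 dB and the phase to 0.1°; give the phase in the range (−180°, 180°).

Substitute s = j114:
Numerator: 2(j114) + 50 = 50 + j228
Denominator: (j114) + 15 = 15 + j114
|N| = √(50² + 228²) ≈ 233.42, ∠N ≈ 77.63°
|D| = √(15² + 114²) ≈ 114.98, ∠D ≈ 82.50°
|T| = 233.42 / 114.98 ≈ 2.0301
Gain = 20 log₁₀(2.0301) ≈ 6.15 dB
∠T = 77.63° − 82.50° = -4.87°

6.2 dB, -4.9°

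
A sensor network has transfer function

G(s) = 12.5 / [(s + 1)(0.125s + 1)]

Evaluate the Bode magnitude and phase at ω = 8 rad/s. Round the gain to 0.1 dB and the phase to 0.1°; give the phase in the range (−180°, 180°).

At ω = 8 rad/s:
pole (1 + j8·1) = 1 + j8 → |·| ≈ 8.0623, ∠ ≈ 82.87°
pole (1 + j8·0.125) = 1 + j1 → |·| ≈ 1.4142, ∠ ≈ 45.00°
|G| = 12.5 · 1 / (8.0623 · 1.4142) ≈ 1.0963
Gain = 20 log₁₀(1.0963) ≈ 0.80 dB
∠G = (0°) − (82.87° + 45.00°) = -127.87°

0.8 dB, -127.9°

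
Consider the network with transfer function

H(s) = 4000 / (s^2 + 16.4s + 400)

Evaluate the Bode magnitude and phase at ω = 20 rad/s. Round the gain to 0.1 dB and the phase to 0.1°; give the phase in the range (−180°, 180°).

At s = jω = j20:
quadratic: (j20)² + 16.4·j20 + 400 = 0 + j328 → |·| ≈ 328, ∠ ≈ 90.00°
|H| = 4000 / 328 ≈ 12.195
Gain = 20 log₁₀(12.195) ≈ 21.72 dB
∠H = 0.00° − 90.00° = -90.00°

21.7 dB, -90.0°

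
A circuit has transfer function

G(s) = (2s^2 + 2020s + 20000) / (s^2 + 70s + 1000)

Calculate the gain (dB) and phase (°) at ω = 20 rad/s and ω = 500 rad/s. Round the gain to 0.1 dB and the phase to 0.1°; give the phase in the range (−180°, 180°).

ω = 20: 29.4 dB, -2.2°; ω = 500: 13.0 dB, -56.6°

Substitute s = j20:
Numerator: 2(j20)^2 + 2020(j20) + 20000 = 19200 + j40400
Denominator: (j20)^2 + 70(j20) + 1000 = 600 + j1400
|N| = √(19200² + 40400²) ≈ 44730, ∠N ≈ 64.58°
|D| = √(600² + 1400²) ≈ 1523.2, ∠D ≈ 66.80°
|G| = 44730 / 1523.2 ≈ 29.366
Gain = 20 log₁₀(29.366) ≈ 29.36 dB
∠G = 64.58° − 66.80° = -2.22°

Substitute s = j500:
Numerator: 2(j500)^2 + 2020(j500) + 20000 = -480000 + j1010000
Denominator: (j500)^2 + 70(j500) + 1000 = -249000 + j35000
|N| = √(480000² + 1010000²) ≈ 1.1183e+06, ∠N ≈ 115.42°
|D| = √(249000² + 35000²) ≈ 2.5145e+05, ∠D ≈ 172.00°
|G| = 1.1183e+06 / 2.5145e+05 ≈ 4.4474
Gain = 20 log₁₀(4.4474) ≈ 12.96 dB
∠G = 115.42° − 172.00° = -56.58°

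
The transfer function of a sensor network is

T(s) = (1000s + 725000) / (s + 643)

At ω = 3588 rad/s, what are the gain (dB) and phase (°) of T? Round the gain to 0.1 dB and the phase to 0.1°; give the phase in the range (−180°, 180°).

60.0 dB, -1.3°

Substitute s = j3588:
Numerator: 1000(j3588) + 725000 = 725000 + j3588000
Denominator: (j3588) + 643 = 643 + j3588
|N| = √(725000² + 3588000²) ≈ 3.6605e+06, ∠N ≈ 78.58°
|D| = √(643² + 3588²) ≈ 3645.2, ∠D ≈ 79.84°
|T| = 3.6605e+06 / 3645.2 ≈ 1004.2
Gain = 20 log₁₀(1004.2) ≈ 60.04 dB
∠T = 78.58° − 79.84° = -1.26°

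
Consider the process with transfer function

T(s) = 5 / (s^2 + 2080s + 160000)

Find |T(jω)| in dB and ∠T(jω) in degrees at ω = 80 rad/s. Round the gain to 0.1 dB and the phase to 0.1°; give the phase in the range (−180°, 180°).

-93.1 dB, -47.3°

Substitute s = j80:
Numerator: 5 = 5 + j0
Denominator: (j80)^2 + 2080(j80) + 160000 = 153600 + j166400
|N| = √(5² + 0²) ≈ 5, ∠N ≈ 0.00°
|D| = √(153600² + 166400²) ≈ 2.2646e+05, ∠D ≈ 47.29°
|T| = 5 / 2.2646e+05 ≈ 2.2079e-05
Gain = 20 log₁₀(2.2079e-05) ≈ -93.12 dB
∠T = 0.00° − 47.29° = -47.29°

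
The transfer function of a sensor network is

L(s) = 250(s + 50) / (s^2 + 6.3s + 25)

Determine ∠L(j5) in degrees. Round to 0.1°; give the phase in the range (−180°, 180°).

-84.3°

At s = jω = j5:
zero (s+50): 50 + j5 → |·| = √(50²+5²) = √2525 ≈ 50.249, ∠ = arctan(5/50) ≈ 5.71°
quadratic: (j5)² + 6.3·j5 + 25 = 0 + j31.5 → |·| ≈ 31.5, ∠ ≈ 90.00°
∠L = 5.71° − 90.00° = -84.29°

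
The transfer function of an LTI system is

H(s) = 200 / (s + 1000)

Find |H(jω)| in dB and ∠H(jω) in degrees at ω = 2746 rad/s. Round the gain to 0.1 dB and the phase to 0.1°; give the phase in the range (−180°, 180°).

At s = jω = j2746:
pole (s+1000): 1000 + j2746 → |·| = √(1000²+2746²) = √8540516 ≈ 2922.4, ∠ = arctan(2746/1000) ≈ 69.99°
|H| = 200 / 2922.4 ≈ 0.068437
Gain = 20 log₁₀(0.068437) ≈ -23.29 dB
∠H = 0.00° − 69.99° = -69.99°

-23.3 dB, -70.0°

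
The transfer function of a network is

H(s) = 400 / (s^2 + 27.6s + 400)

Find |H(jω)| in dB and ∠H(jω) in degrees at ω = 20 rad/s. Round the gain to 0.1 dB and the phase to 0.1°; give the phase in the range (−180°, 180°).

At s = jω = j20:
quadratic: (j20)² + 27.6·j20 + 400 = 0 + j552 → |·| ≈ 552, ∠ ≈ 90.00°
|H| = 400 / 552 ≈ 0.72464
Gain = 20 log₁₀(0.72464) ≈ -2.80 dB
∠H = 0.00° − 90.00° = -90.00°

-2.8 dB, -90.0°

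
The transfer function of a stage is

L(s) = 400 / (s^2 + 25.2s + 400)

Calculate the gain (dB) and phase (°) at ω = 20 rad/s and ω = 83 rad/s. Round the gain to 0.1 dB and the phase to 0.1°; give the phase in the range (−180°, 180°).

At s = jω = j20:
quadratic: (j20)² + 25.2·j20 + 400 = 0 + j504 → |·| ≈ 504, ∠ ≈ 90.00°
|L| = 400 / 504 ≈ 0.79365
Gain = 20 log₁₀(0.79365) ≈ -2.01 dB
∠L = 0.00° − 90.00° = -90.00°

At s = jω = j83:
quadratic: (j83)² + 25.2·j83 + 400 = -6489 + j2091.6 → |·| ≈ 6817.8, ∠ ≈ 162.13°
|L| = 400 / 6817.8 ≈ 0.05867
Gain = 20 log₁₀(0.05867) ≈ -24.63 dB
∠L = 0.00° − 162.13° = -162.13°

ω = 20: -2.0 dB, -90.0°; ω = 83: -24.6 dB, -162.1°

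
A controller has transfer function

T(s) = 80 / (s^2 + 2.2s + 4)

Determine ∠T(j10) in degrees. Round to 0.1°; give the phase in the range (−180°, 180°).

-167.1°

At s = jω = j10:
quadratic: (j10)² + 2.2·j10 + 4 = -96 + j22 → |·| ≈ 98.489, ∠ ≈ 167.09°
∠T = 0.00° − 167.09° = -167.09°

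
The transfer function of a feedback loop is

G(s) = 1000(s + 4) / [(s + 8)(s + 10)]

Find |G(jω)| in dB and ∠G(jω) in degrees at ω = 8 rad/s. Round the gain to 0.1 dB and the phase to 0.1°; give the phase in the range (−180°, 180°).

35.8 dB, -20.2°

At s = jω = j8:
zero (s+4): 4 + j8 → |·| = √(4²+8²) = √80 ≈ 8.9443, ∠ = arctan(8/4) ≈ 63.43°
pole (s+8): 8 + j8 → |·| = √(8²+8²) = √128 ≈ 11.314, ∠ = arctan(8/8) ≈ 45.00°
pole (s+10): 10 + j8 → |·| = √(10²+8²) = √164 ≈ 12.806, ∠ = arctan(8/10) ≈ 38.66°
|G| = 1000 · 8.9443 / 144.89 ≈ 61.732
Gain = 20 log₁₀(61.732) ≈ 35.81 dB
∠G = 63.43° − 83.66° = -20.23°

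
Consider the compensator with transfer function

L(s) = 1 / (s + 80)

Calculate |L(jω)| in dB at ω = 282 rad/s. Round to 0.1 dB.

-49.3 dB

Substitute s = j282:
Numerator: 1 = 1 + j0
Denominator: (j282) + 80 = 80 + j282
|N| = √(1² + 0²) ≈ 1, ∠N ≈ 0.00°
|D| = √(80² + 282²) ≈ 293.13, ∠D ≈ 74.16°
|L| = 1 / 293.13 ≈ 0.0034115
Gain = 20 log₁₀(0.0034115) ≈ -49.34 dB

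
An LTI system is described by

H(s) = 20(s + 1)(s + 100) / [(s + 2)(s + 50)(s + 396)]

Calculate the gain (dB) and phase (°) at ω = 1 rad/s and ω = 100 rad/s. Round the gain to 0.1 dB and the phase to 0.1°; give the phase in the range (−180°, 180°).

At s = jω = j1:
zero (s+1): 1 + j1 → |·| = √(1²+1²) = √2 ≈ 1.4142, ∠ = arctan(1/1) ≈ 45.00°
zero (s+100): 100 + j1 → |·| = √(100²+1²) = √10001 ≈ 100, ∠ = arctan(1/100) ≈ 0.57°
pole (s+2): 2 + j1 → |·| = √(2²+1²) = √5 ≈ 2.2361, ∠ = arctan(1/2) ≈ 26.57°
pole (s+50): 50 + j1 → |·| = √(50²+1²) = √2501 ≈ 50.01, ∠ = arctan(1/50) ≈ 1.15°
pole (s+396): 396 + j1 → |·| = √(396²+1²) = √156817 ≈ 396, ∠ = arctan(1/396) ≈ 0.14°
|H| = 20 · 141.42 / 44284 ≈ 0.06387
Gain = 20 log₁₀(0.06387) ≈ -23.89 dB
∠H = 45.57° − 27.86° = 17.71°

At s = jω = j100:
zero (s+1): 1 + j100 → |·| = √(1²+100²) = √10001 ≈ 100, ∠ = arctan(100/1) ≈ 89.43°
zero (s+100): 100 + j100 → |·| = √(100²+100²) = √20000 ≈ 141.42, ∠ = arctan(100/100) ≈ 45.00°
pole (s+2): 2 + j100 → |·| = √(2²+100²) = √10004 ≈ 100.02, ∠ = arctan(100/2) ≈ 88.85°
pole (s+50): 50 + j100 → |·| = √(50²+100²) = √12500 ≈ 111.8, ∠ = arctan(100/50) ≈ 63.43°
pole (s+396): 396 + j100 → |·| = √(396²+100²) = √166816 ≈ 408.43, ∠ = arctan(100/396) ≈ 14.17°
|H| = 20 · 14142 / 4.5672e+06 ≈ 0.061929
Gain = 20 log₁₀(0.061929) ≈ -24.16 dB
∠H = 134.43° − 166.45° = -32.02°

ω = 1: -23.9 dB, 17.7°; ω = 100: -24.2 dB, -32.0°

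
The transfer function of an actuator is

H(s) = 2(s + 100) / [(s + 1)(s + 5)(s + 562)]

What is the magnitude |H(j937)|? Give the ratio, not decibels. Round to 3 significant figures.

1.96e-06

At s = jω = j937:
zero (s+100): 100 + j937 → |·| = √(100²+937²) = √887969 ≈ 942.32, ∠ = arctan(937/100) ≈ 83.91°
pole (s+1): 1 + j937 → |·| = √(1²+937²) = √877970 ≈ 937, ∠ = arctan(937/1) ≈ 89.94°
pole (s+5): 5 + j937 → |·| = √(5²+937²) = √877994 ≈ 937.01, ∠ = arctan(937/5) ≈ 89.69°
pole (s+562): 562 + j937 → |·| = √(562²+937²) = √1193813 ≈ 1092.6, ∠ = arctan(937/562) ≈ 59.05°
|H| = 2 · 942.32 / 9.5928e+08 ≈ 1.9646e-06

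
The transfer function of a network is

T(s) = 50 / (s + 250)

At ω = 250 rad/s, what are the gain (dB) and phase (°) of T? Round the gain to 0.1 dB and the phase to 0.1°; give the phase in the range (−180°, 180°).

Substitute s = j250:
Numerator: 50 = 50 + j0
Denominator: (j250) + 250 = 250 + j250
|N| = √(50² + 0²) ≈ 50, ∠N ≈ 0.00°
|D| = √(250² + 250²) ≈ 353.55, ∠D ≈ 45.00°
|T| = 50 / 353.55 ≈ 0.14142
Gain = 20 log₁₀(0.14142) ≈ -16.99 dB
∠T = 0.00° − 45.00° = -45.00°

-17.0 dB, -45.0°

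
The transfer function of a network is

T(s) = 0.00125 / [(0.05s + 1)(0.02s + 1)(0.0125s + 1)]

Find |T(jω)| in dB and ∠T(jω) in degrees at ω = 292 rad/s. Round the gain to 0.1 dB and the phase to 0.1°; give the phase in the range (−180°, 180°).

At ω = 292 rad/s:
pole (1 + j292·0.05) = 1 + j14.6 → |·| ≈ 14.634, ∠ ≈ 86.08°
pole (1 + j292·0.02) = 1 + j5.84 → |·| ≈ 5.925, ∠ ≈ 80.28°
pole (1 + j292·0.0125) = 1 + j3.65 → |·| ≈ 3.7845, ∠ ≈ 74.68°
|T| = 0.00125 · 1 / (14.634 · 5.925 · 3.7845) ≈ 3.8093e-06
Gain = 20 log₁₀(3.8093e-06) ≈ -108.38 dB
∠T = (0°) − (86.08° + 80.28° + 74.68°) = -241.04° ≡ 118.96° (principal value)

-108.4 dB, 119.0°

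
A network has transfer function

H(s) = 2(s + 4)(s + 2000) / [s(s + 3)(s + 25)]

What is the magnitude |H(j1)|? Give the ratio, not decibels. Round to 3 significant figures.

At s = jω = j1:
zero (s+4): 4 + j1 → |·| = √(4²+1²) = √17 ≈ 4.1231, ∠ = arctan(1/4) ≈ 14.04°
zero (s+2000): 2000 + j1 → |·| = √(2000²+1²) = √4000001 ≈ 2000, ∠ = arctan(1/2000) ≈ 0.03°
pole (s+3): 3 + j1 → |·| = √(3²+1²) = √10 ≈ 3.1623, ∠ = arctan(1/3) ≈ 18.43°
pole (s+25): 25 + j1 → |·| = √(25²+1²) = √626 ≈ 25.02, ∠ = arctan(1/25) ≈ 2.29°
pole at origin: |s| = 1, ∠ = 90.00° (in denominator)
|H| = 2 · 8246.2 / 79.121 ≈ 208.45

208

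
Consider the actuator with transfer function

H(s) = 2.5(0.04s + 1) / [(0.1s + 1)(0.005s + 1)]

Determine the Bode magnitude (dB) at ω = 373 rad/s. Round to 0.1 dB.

At ω = 373 rad/s:
zero (1 + j373·0.04) = 1 + j14.92 → |·| ≈ 14.953, ∠ ≈ 86.17°
pole (1 + j373·0.1) = 1 + j37.3 → |·| ≈ 37.313, ∠ ≈ 88.46°
pole (1 + j373·0.005) = 1 + j1.865 → |·| ≈ 2.1162, ∠ ≈ 61.80°
|H| = 2.5 · 14.953 / (37.313 · 2.1162) ≈ 0.47343
Gain = 20 log₁₀(0.47343) ≈ -6.49 dB

-6.5 dB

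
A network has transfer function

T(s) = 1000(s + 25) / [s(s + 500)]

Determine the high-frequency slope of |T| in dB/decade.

Each pole contributes −20 dB/decade at high frequency; each zero contributes +20 dB/decade.
Net: 1 zero(s) − 2 pole(s) → -20 dB/decade.

-20 dB/decade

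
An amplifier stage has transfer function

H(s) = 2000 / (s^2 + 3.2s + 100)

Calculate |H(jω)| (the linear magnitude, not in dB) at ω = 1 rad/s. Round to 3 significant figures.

20.2

At s = jω = j1:
quadratic: (j1)² + 3.2·j1 + 100 = 99 + j3.2 → |·| ≈ 99.052, ∠ ≈ 1.85°
|H| = 2000 / 99.052 ≈ 20.191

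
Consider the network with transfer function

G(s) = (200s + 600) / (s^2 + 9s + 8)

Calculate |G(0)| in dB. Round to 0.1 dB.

37.5 dB

G(0) = 600 / 8 = 75
20 log₁₀(75) ≈ 37.50 dB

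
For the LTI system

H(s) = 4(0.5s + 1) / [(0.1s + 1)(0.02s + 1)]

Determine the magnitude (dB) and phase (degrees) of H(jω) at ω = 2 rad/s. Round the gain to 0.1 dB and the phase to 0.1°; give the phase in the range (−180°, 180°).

At ω = 2 rad/s:
zero (1 + j2·0.5) = 1 + j1 → |·| ≈ 1.4142, ∠ ≈ 45.00°
pole (1 + j2·0.1) = 1 + j0.2 → |·| ≈ 1.0198, ∠ ≈ 11.31°
pole (1 + j2·0.02) = 1 + j0.04 → |·| ≈ 1.0008, ∠ ≈ 2.29°
|H| = 4 · 1.4142 / (1.0198 · 1.0008) ≈ 5.5425
Gain = 20 log₁₀(5.5425) ≈ 14.87 dB
∠H = (45.00°) − (11.31° + 2.29°) = 31.40°

14.9 dB, 31.4°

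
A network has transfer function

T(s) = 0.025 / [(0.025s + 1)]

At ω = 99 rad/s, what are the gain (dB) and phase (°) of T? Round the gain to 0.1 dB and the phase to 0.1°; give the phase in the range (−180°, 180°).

-40.6 dB, -68.0°

At ω = 99 rad/s:
pole (1 + j99·0.025) = 1 + j2.475 → |·| ≈ 2.6694, ∠ ≈ 68.00°
|T| = 0.025 · 1 / (2.6694) ≈ 0.0093654
Gain = 20 log₁₀(0.0093654) ≈ -40.57 dB
∠T = (0°) − (68.00°) = -68.00°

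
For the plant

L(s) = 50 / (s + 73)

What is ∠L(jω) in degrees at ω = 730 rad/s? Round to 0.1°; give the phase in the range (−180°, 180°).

Substitute s = j730:
Numerator: 50 = 50 + j0
Denominator: (j730) + 73 = 73 + j730
|N| = √(50² + 0²) ≈ 50, ∠N ≈ 0.00°
|D| = √(73² + 730²) ≈ 733.64, ∠D ≈ 84.29°
∠L = 0.00° − 84.29° = -84.29°

-84.3°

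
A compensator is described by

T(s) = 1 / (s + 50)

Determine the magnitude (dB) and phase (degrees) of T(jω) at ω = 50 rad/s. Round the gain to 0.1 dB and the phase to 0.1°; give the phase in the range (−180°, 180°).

-37.0 dB, -45.0°

Substitute s = j50:
Numerator: 1 = 1 + j0
Denominator: (j50) + 50 = 50 + j50
|N| = √(1² + 0²) ≈ 1, ∠N ≈ 0.00°
|D| = √(50² + 50²) ≈ 70.711, ∠D ≈ 45.00°
|T| = 1 / 70.711 ≈ 0.014142
Gain = 20 log₁₀(0.014142) ≈ -36.99 dB
∠T = 0.00° − 45.00° = -45.00°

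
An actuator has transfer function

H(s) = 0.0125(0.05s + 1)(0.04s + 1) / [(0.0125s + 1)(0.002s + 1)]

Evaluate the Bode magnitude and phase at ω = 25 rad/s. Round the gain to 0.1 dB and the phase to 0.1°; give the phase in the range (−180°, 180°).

-31.4 dB, 76.1°

At ω = 25 rad/s:
zero (1 + j25·0.05) = 1 + j1.25 → |·| ≈ 1.6008, ∠ ≈ 51.34°
zero (1 + j25·0.04) = 1 + j1 → |·| ≈ 1.4142, ∠ ≈ 45.00°
pole (1 + j25·0.0125) = 1 + j0.3125 → |·| ≈ 1.0477, ∠ ≈ 17.35°
pole (1 + j25·0.002) = 1 + j0.05 → |·| ≈ 1.0012, ∠ ≈ 2.86°
|H| = 0.0125 · 1.6008 · 1.4142 / (1.0477 · 1.0012) ≈ 0.026977
Gain = 20 log₁₀(0.026977) ≈ -31.38 dB
∠H = (51.34° + 45.00°) − (17.35° + 2.86°) = 76.13°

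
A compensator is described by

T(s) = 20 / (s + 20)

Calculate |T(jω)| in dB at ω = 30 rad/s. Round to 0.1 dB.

-5.1 dB

Substitute s = j30:
Numerator: 20 = 20 + j0
Denominator: (j30) + 20 = 20 + j30
|N| = √(20² + 0²) ≈ 20, ∠N ≈ 0.00°
|D| = √(20² + 30²) ≈ 36.056, ∠D ≈ 56.31°
|T| = 20 / 36.056 ≈ 0.55469
Gain = 20 log₁₀(0.55469) ≈ -5.12 dB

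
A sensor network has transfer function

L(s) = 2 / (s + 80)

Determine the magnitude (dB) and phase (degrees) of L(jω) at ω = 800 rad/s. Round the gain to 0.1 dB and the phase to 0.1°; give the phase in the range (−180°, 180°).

-52.1 dB, -84.3°

Substitute s = j800:
Numerator: 2 = 2 + j0
Denominator: (j800) + 80 = 80 + j800
|N| = √(2² + 0²) ≈ 2, ∠N ≈ 0.00°
|D| = √(80² + 800²) ≈ 803.99, ∠D ≈ 84.29°
|L| = 2 / 803.99 ≈ 0.0024876
Gain = 20 log₁₀(0.0024876) ≈ -52.08 dB
∠L = 0.00° − 84.29° = -84.29°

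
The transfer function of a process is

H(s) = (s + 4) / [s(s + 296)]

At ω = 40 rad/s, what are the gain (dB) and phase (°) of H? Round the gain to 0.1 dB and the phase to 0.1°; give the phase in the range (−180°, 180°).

At s = jω = j40:
zero (s+4): 4 + j40 → |·| = √(4²+40²) = √1616 ≈ 40.2, ∠ = arctan(40/4) ≈ 84.29°
pole (s+296): 296 + j40 → |·| = √(296²+40²) = √89216 ≈ 298.69, ∠ = arctan(40/296) ≈ 7.70°
pole at origin: |s| = 40, ∠ = 90.00° (in denominator)
|H| = 1 · 40.2 / 11948 ≈ 0.0033646
Gain = 20 log₁₀(0.0033646) ≈ -49.46 dB
∠H = 84.29° − 97.70° = -13.41°

-49.5 dB, -13.4°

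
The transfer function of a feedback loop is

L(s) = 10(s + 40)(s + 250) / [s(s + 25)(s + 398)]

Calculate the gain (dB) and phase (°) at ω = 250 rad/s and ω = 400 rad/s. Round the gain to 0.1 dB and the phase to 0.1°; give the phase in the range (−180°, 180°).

ω = 250: -30.4 dB, -80.5°; ω = 400: -33.6 dB, -79.3°

At s = jω = j250:
zero (s+40): 40 + j250 → |·| = √(40²+250²) = √64100 ≈ 253.18, ∠ = arctan(250/40) ≈ 80.91°
zero (s+250): 250 + j250 → |·| = √(250²+250²) = √125000 ≈ 353.55, ∠ = arctan(250/250) ≈ 45.00°
pole (s+25): 25 + j250 → |·| = √(25²+250²) = √63125 ≈ 251.25, ∠ = arctan(250/25) ≈ 84.29°
pole (s+398): 398 + j250 → |·| = √(398²+250²) = √220904 ≈ 470, ∠ = arctan(250/398) ≈ 32.13°
pole at origin: |s| = 250, ∠ = 90.00° (in denominator)
|L| = 10 · 89512 / 2.9522e+07 ≈ 0.03032
Gain = 20 log₁₀(0.03032) ≈ -30.37 dB
∠L = 125.91° − 206.42° = -80.51°

At s = jω = j400:
zero (s+40): 40 + j400 → |·| = √(40²+400²) = √161600 ≈ 402, ∠ = arctan(400/40) ≈ 84.29°
zero (s+250): 250 + j400 → |·| = √(250²+400²) = √222500 ≈ 471.7, ∠ = arctan(400/250) ≈ 57.99°
pole (s+25): 25 + j400 → |·| = √(25²+400²) = √160625 ≈ 400.78, ∠ = arctan(400/25) ≈ 86.42°
pole (s+398): 398 + j400 → |·| = √(398²+400²) = √318404 ≈ 564.27, ∠ = arctan(400/398) ≈ 45.14°
pole at origin: |s| = 400, ∠ = 90.00° (in denominator)
|L| = 10 · 1.8962e+05 / 9.0459e+07 ≈ 0.020962
Gain = 20 log₁₀(0.020962) ≈ -33.57 dB
∠L = 142.28° − 221.56° = -79.28°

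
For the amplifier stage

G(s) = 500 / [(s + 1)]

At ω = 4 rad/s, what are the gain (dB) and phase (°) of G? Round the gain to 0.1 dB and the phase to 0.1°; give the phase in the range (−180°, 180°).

41.7 dB, -76.0°

At ω = 4 rad/s:
pole (1 + j4·1) = 1 + j4 → |·| ≈ 4.1231, ∠ ≈ 75.96°
|G| = 500 · 1 / (4.1231) ≈ 121.27
Gain = 20 log₁₀(121.27) ≈ 41.68 dB
∠G = (0°) − (75.96°) = -75.96°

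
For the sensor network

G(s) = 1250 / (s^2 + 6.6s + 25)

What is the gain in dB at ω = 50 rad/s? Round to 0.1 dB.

-6.0 dB

At s = jω = j50:
quadratic: (j50)² + 6.6·j50 + 25 = -2475 + j330 → |·| ≈ 2496.9, ∠ ≈ 172.41°
|G| = 1250 / 2496.9 ≈ 0.50062
Gain = 20 log₁₀(0.50062) ≈ -6.01 dB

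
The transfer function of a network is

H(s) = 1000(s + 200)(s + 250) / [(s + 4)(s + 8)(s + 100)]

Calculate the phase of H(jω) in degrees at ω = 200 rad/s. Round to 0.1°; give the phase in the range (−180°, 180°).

-156.3°

At s = jω = j200:
zero (s+200): 200 + j200 → |·| = √(200²+200²) = √80000 ≈ 282.84, ∠ = arctan(200/200) ≈ 45.00°
zero (s+250): 250 + j200 → |·| = √(250²+200²) = √102500 ≈ 320.16, ∠ = arctan(200/250) ≈ 38.66°
pole (s+4): 4 + j200 → |·| = √(4²+200²) = √40016 ≈ 200.04, ∠ = arctan(200/4) ≈ 88.85°
pole (s+8): 8 + j200 → |·| = √(8²+200²) = √40064 ≈ 200.16, ∠ = arctan(200/8) ≈ 87.71°
pole (s+100): 100 + j200 → |·| = √(100²+200²) = √50000 ≈ 223.61, ∠ = arctan(200/100) ≈ 63.43°
∠H = 83.66° − 239.99° = -156.33°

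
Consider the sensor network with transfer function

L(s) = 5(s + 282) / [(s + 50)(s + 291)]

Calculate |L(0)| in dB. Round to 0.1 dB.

-20.3 dB

L(0) = 5·282 / (50·291) ≈ 0.096907
20 log₁₀(0.096907) ≈ -20.27 dB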